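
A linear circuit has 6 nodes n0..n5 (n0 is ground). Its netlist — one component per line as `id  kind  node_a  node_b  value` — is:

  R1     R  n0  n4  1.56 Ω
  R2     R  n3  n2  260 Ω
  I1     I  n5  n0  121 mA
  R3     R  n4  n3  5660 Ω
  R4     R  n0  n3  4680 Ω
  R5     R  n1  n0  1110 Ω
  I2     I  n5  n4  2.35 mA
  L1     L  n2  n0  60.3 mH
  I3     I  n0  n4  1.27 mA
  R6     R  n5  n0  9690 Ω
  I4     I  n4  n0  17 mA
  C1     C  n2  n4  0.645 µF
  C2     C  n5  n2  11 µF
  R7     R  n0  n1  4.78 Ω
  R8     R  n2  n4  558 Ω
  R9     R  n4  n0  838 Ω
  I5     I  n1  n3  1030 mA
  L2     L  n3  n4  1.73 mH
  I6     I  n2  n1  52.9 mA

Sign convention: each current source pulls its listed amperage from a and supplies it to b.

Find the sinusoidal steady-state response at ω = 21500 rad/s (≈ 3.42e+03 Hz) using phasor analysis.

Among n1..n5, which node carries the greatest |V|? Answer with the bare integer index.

3

Element admittances at ω=21500 rad/s:
  Y(R1) = 0.6410+0.000j S between n0,n4
  Y(R2) = 0.003846+0.000j S between n3,n2
  I1: injects 0.121 A into n0 (from n5)
  Y(R3) = 0.0001767+0.000j S between n4,n3
  Y(R4) = 0.0002137+0.000j S between n0,n3
  Y(R5) = 0.0009009+0.000j S between n1,n0
  I2: injects 0.00235 A into n4 (from n5)
  Y(L1) = 0.000-0.0007713j S between n2,n0
  I3: injects 0.00127 A into n4 (from n0)
  Y(R6) = 0.0001032+0.000j S between n5,n0
  I4: injects 0.017 A into n0 (from n4)
  Y(C1) = 0.000+0.01387j S between n2,n4
  Y(C2) = 0.000+0.2365j S between n5,n2
  Y(R7) = 0.2092+0.000j S between n0,n1
  Y(R8) = 0.001792+0.000j S between n2,n4
  Y(R9) = 0.001193+0.000j S between n4,n0
  I5: injects 1.03 A into n3 (from n1)
  Y(L2) = 0.000-0.02689j S between n3,n4
  I6: injects 0.0529 A into n1 (from n2)
Assemble and solve the 5×5 MNA system:
  V(n1)=-4.651+0.000j  V(n2)=6.282+14.48j  V(n3)=5.265+38.38j  V(n4)=1.288-0.007636j  V(n5)=6.276+15.01j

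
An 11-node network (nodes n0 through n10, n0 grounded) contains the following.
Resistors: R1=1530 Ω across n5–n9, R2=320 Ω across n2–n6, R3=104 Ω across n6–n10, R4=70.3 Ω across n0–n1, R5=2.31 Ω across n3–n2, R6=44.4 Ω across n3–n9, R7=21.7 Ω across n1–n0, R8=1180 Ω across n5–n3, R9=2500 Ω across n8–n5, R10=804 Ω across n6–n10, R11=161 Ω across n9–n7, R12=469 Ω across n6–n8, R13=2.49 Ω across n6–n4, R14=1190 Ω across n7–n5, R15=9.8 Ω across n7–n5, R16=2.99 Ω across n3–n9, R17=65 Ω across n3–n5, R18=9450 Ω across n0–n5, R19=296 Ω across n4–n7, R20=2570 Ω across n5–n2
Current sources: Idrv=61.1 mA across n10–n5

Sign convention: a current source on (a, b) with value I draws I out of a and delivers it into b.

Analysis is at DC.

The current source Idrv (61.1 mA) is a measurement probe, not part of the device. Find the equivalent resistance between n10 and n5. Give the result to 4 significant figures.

R_eq = 251.4 Ω

Apply KCL at each of the 10 non-ground nodes and solve the resulting linear system.
Node n1: branches {R4, R7} → V_1 = 0.000
Node n2: branches {R2, R5, R20} → V_2 = -1.283
Node n3: branches {R5, R6, R8, R16, R17} → V_3 = -1.223
Node n4: branches {R13, R19} → V_4 = -9.655
Node n5: branches {R1, R8, R9, R14, R15, R17, R18, R20, Idrv} → V_5 = 0.000
Node n6: branches {R2, R3, R10, R12, R13} → V_6 = -9.733
Node n7: branches {R11, R14, R15, R19} → V_7 = -0.3566
Node n8: branches {R9, R12} → V_8 = -8.196
Node n9: branches {R1, R6, R11, R16} → V_9 = -1.206
Node n10: branches {R3, R10, Idrv} → V_10 = -15.36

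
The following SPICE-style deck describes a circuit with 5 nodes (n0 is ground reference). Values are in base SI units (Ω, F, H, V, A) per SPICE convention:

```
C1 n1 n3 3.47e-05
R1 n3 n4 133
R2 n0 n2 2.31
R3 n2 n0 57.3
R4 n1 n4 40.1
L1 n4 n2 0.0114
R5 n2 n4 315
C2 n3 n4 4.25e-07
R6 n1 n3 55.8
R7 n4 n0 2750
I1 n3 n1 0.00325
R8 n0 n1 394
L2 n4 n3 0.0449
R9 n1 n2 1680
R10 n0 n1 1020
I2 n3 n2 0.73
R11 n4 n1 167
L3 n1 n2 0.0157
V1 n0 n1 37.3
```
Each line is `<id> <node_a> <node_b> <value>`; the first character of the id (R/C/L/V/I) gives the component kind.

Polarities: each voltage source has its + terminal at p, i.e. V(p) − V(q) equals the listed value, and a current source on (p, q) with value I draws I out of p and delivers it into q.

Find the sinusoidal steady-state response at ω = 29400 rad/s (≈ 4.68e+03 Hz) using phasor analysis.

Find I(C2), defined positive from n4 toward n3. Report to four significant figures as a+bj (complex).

0.04702+0.03058j A

MNA unknowns: 4 node voltages V₁..V_4 plus 1 source current (V1)
C1: Y=0.000+1.020j on G[1,3]
R1: Y=0.007519+0.000j on G[3,4]
R2: Y=0.4329+0.000j on G[0,2]
R3: Y=0.01745+0.000j on G[2,0]
R4: Y=0.02494+0.000j on G[1,4]
L1: Y=0.000-0.002984j on G[4,2]
R5: Y=0.003175+0.000j on G[2,4]
C2: Y=0.000+0.01250j on G[3,4]
R6: Y=0.01792+0.000j on G[1,3]
R7: Y=0.0003636+0.000j on G[4,0]
I1: z[3]−=0.00325, z[1]+=0.00325
R8: Y=0.002538+0.000j on G[0,1]
L2: Y=0.000-0.0007575j on G[4,3]
R9: Y=0.0005952+0.000j on G[1,2]
R10: Y=0.0009804+0.000j on G[0,1]
I2: z[3]−=0.73, z[2]+=0.73
R11: Y=0.005988+0.000j on G[4,1]
L3: Y=0.000-0.002166j on G[1,2]
V1: row V0−V1=37.3, i_V1 at 0,1
solve → V1=-37.30+0.000j, V2=1.290+0.3999j, V3=-37.31+0.6572j, V4=-34.86-3.106j
aux → i_V1=0.4370+0.1790j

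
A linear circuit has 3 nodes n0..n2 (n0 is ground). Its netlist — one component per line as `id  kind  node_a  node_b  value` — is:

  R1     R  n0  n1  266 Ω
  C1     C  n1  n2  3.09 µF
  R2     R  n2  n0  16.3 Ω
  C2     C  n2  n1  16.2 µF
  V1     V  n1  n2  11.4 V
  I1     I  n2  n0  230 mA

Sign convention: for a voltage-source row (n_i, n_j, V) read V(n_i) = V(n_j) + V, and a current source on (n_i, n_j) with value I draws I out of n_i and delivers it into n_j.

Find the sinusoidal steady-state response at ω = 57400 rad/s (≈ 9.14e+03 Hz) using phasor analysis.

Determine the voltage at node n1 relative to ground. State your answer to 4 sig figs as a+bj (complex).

7.209+0.000j V

MNA unknowns: 2 node voltages V₁..V_2 plus 1 source current (V1)
R1: Y=0.003759+0.000j on G[0,1]
C1: Y=0.000+0.1774j on G[1,2]
R2: Y=0.06135+0.000j on G[2,0]
C2: Y=0.000+0.9299j on G[2,1]
V1: row V1−V2=11.4, i_V1 at 1,2
I1: z[2]−=0.23, z[0]+=0.23
solve → V1=7.209+0.000j, V2=-4.191+0.000j
aux → i_V1=-0.02710-12.62j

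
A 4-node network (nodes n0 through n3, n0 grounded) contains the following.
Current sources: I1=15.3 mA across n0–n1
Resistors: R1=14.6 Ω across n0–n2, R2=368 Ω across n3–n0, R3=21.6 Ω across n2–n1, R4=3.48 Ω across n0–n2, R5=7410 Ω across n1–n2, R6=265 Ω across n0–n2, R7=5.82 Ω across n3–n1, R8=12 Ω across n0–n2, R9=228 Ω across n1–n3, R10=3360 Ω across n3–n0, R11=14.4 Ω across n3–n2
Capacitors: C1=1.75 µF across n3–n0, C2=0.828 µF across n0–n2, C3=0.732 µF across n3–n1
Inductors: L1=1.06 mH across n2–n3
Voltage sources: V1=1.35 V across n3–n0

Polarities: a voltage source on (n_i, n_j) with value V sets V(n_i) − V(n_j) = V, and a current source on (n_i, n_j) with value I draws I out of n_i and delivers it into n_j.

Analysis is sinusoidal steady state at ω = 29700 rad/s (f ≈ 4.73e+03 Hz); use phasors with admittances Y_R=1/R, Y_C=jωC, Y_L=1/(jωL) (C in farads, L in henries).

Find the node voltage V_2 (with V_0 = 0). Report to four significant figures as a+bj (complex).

Apply KCL at each of the 3 non-ground nodes and solve the resulting linear system.
Node n1: branches {I1, R3, R5, C3, R7, R9} → V_1 = 1.193+4.182e-05j
Node n2: branches {R1, R3, L1, C2, R4, R5, R6, R8, R11} → V_2 = 0.2678-0.07329j
Node n3: branches {C1, R2, L1, C3, R7, R9, R10, R11, V1} → V_3 = 1.350+0.000j
Source currents: i(V1)=-0.1092-0.04429j

0.2678-0.07329j V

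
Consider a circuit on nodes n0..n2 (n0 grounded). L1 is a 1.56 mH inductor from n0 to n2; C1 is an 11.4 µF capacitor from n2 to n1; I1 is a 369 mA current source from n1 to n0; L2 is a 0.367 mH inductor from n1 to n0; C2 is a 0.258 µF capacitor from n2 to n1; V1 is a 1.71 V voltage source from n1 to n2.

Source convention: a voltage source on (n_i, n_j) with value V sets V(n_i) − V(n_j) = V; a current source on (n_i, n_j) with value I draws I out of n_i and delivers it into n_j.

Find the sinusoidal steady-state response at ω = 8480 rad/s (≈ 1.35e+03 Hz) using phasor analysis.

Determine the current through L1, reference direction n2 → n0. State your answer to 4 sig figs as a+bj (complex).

MNA unknowns: 2 node voltages V₁..V_2 plus 1 source current (V1)
L1: Y=0.000-0.07559j on G[0,2]
C1: Y=0.000+0.09667j on G[2,1]
I1: z[1]−=0.369, z[0]+=0.369
L2: Y=0.000-0.3213j on G[1,0]
C2: Y=0.000+0.002188j on G[2,1]
V1: row V1−V2=1.71, i_V1 at 1,2
solve → V1=0.3257-0.9297j, V2=-1.384-0.9297j
aux → i_V1=-0.07028-0.06441j

-0.07028+0.1046j A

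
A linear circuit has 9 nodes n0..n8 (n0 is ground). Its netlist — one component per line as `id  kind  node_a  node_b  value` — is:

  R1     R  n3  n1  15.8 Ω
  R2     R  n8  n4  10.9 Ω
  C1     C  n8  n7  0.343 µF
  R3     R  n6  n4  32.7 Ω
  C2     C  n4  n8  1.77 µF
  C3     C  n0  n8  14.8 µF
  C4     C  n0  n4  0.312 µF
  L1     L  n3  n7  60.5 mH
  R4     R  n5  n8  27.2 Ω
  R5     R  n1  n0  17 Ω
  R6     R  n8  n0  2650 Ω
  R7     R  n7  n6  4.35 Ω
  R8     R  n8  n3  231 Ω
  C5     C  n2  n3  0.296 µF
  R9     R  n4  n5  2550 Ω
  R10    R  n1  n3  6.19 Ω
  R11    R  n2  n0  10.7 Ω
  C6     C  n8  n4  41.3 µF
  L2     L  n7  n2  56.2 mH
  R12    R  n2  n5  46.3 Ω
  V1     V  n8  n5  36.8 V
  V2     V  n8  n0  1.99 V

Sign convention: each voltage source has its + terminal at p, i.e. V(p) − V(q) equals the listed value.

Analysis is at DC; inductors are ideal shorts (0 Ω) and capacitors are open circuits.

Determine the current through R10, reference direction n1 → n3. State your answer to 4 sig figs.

0.1264 A

Element admittances at DC:
  Y(R1) = 0.06329 S between n3,n1
  Y(R2) = 0.09174 S between n8,n4
  Y(C1) = 0.000 S between n8,n7
  Y(R3) = 0.03058 S between n6,n4
  Y(C2) = 0.000 S between n4,n8
  Y(C3) = 0.000 S between n0,n8
  Y(C4) = 0.000 S between n0,n4
  L1: short n3↔n7 (DC inductor)
  Y(R4) = 0.03676 S between n5,n8
  Y(R5) = 0.05882 S between n1,n0
  Y(R6) = 0.0003774 S between n8,n0
  Y(R7) = 0.2299 S between n7,n6
  Y(R8) = 0.004329 S between n8,n3
  Y(C5) = 0.000 S between n2,n3
  Y(R9) = 0.0003922 S between n4,n5
  Y(R10) = 0.1616 S between n1,n3
  Y(R11) = 0.09346 S between n2,n0
  Y(C6) = 0.000 S between n8,n4
  L2: short n7↔n2 (DC inductor)
  Y(R12) = 0.02160 S between n2,n5
  V1: constraint V(n8)−V(n5) = 36.8
  V2: constraint V(n8)−V(n0) = 1.99
Assemble and solve the 12×12 MNA system:
  V(n1)=-2.990  V(n2)=-3.772  V(n3)=-3.772  V(n4)=0.5633  V(n5)=-34.81  V(n6)=-3.263  V(n7)=-3.772  V(n8)=1.990
  i(L1)=0.2008  i(L2)=0.3178  i(V1)=-2.037  i(V2)=0.5277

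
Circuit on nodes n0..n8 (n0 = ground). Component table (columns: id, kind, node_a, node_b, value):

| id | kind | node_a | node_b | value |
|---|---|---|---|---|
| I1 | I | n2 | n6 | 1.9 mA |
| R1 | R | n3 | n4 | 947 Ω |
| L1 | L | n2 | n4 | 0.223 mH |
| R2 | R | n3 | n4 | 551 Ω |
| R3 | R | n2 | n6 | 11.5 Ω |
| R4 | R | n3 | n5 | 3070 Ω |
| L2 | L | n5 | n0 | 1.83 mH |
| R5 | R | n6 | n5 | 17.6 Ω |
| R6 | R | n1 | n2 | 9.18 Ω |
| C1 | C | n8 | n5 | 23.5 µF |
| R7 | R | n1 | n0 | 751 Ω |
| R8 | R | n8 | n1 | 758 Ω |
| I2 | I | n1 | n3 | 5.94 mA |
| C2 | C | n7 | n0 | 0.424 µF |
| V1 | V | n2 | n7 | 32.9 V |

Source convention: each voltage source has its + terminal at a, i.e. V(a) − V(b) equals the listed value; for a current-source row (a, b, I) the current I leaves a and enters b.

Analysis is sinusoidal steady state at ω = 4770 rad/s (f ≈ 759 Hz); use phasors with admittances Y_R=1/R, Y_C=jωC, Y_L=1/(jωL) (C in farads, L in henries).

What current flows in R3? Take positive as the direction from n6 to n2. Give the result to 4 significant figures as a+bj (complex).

MNA unknowns: 8 node voltages V₁..V_8 plus 1 source current (V1)
I1: z[2]−=0.0019, z[6]+=0.0019
R1: Y=0.001056+0.000j on G[3,4]
L1: Y=0.000-0.9401j on G[2,4]
R2: Y=0.001815+0.000j on G[3,4]
R3: Y=0.08696+0.000j on G[2,6]
R4: Y=0.0003257+0.000j on G[3,5]
L2: Y=0.000-0.1146j on G[5,0]
R5: Y=0.05682+0.000j on G[6,5]
R6: Y=0.1089+0.000j on G[1,2]
C1: Y=0.000+0.1121j on G[8,5]
R7: Y=0.001332+0.000j on G[1,0]
R8: Y=0.001319+0.000j on G[8,1]
I2: z[1]−=0.00594, z[3]+=0.00594
C2: Y=0.000+0.002022j on G[7,0]
V1: row V2−V7=32.9, i_V1 at 2,7
solve → V1=-0.5282+1.807j, V2=-0.4799+1.850j, V3=1.370+1.671j, V4=-0.4794+1.856j, V5=-0.5683+0.03880j, V6=-0.5016+1.134j, V7=-33.38+1.850j, V8=-0.5475+0.03857j
aux → i_V1=-0.003742-0.06751j

-0.001888-0.06224j A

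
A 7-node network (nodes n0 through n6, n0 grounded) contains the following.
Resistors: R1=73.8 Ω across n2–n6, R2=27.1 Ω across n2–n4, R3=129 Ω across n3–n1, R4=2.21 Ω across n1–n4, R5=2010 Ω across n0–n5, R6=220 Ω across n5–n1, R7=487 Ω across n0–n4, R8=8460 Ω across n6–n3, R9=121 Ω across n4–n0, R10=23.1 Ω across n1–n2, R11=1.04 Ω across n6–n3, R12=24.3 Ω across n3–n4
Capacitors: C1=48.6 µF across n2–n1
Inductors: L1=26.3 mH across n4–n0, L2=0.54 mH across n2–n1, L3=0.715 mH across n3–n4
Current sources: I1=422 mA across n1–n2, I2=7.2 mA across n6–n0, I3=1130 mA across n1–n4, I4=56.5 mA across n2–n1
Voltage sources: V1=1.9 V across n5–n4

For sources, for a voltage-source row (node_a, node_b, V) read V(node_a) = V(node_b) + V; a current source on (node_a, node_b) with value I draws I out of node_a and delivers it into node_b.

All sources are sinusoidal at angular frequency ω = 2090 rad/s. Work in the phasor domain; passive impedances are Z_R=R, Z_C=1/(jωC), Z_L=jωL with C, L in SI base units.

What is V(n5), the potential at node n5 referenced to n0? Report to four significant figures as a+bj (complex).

Element admittances at ω=2090 rad/s:
  Y(R1) = 0.01355+0.000j S between n2,n6
  Y(R2) = 0.03690+0.000j S between n2,n4
  Y(R3) = 0.007752+0.000j S between n3,n1
  Y(R4) = 0.4525+0.000j S between n1,n4
  Y(C1) = 0.000+0.1016j S between n2,n1
  Y(L1) = 0.000-0.01819j S between n4,n0
  I1: injects 0.422 A into n2 (from n1)
  Y(R5) = 0.0004975+0.000j S between n0,n5
  Y(R6) = 0.004545+0.000j S between n5,n1
  Y(R7) = 0.002053+0.000j S between n0,n4
  Y(R8) = 0.0001182+0.000j S between n6,n3
  I2: injects 0.0072 A into n0 (from n6)
  Y(L2) = 0.000-0.8861j S between n2,n1
  Y(R9) = 0.008264+0.000j S between n4,n0
  Y(L3) = 0.000-0.6692j S between n3,n4
  I3: injects 1.13 A into n4 (from n1)
  Y(R10) = 0.04329+0.000j S between n1,n2
  I4: injects 0.0565 A into n1 (from n2)
  Y(R11) = 0.9615+0.000j S between n6,n3
  Y(R12) = 0.04115+0.000j S between n3,n4
  V1: constraint V(n5)−V(n4) = 1.9
Assemble and solve the 7×7 MNA system:
  V(n1)=-2.381-0.3922j  V(n2)=-2.313+0.2051j  V(n3)=-0.2138-0.4074j  V(n4)=-0.1967-0.3308j  V(n5)=1.703-0.3308j  V(n6)=-0.2503-0.3989j
  i(V1)=-0.01941-0.0001146j

1.703-0.3308j V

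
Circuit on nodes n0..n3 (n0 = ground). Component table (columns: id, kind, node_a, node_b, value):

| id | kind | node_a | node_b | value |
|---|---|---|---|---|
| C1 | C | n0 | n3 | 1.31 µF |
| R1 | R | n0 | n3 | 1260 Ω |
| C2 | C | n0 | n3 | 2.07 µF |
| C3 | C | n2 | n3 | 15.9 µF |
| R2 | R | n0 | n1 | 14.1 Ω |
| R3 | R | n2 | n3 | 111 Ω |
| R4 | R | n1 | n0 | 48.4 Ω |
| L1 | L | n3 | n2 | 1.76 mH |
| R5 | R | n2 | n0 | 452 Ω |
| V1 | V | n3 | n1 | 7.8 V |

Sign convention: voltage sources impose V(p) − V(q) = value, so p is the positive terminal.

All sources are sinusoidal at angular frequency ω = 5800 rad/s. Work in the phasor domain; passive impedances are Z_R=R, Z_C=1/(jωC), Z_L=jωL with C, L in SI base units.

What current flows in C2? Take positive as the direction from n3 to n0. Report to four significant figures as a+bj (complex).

0.01799+0.08729j A

Element admittances at ω=5800 rad/s:
  Y(C1) = 0.000+0.007598j S between n0,n3
  Y(R1) = 0.0007937+0.000j S between n0,n3
  Y(C2) = 0.000+0.01201j S between n0,n3
  Y(C3) = 0.000+0.09222j S between n2,n3
  Y(R2) = 0.07092+0.000j S between n0,n1
  Y(R3) = 0.009009+0.000j S between n2,n3
  Y(R4) = 0.02066+0.000j S between n1,n0
  Y(L1) = 0.000-0.09796j S between n3,n2
  Y(R5) = 0.002212+0.000j S between n2,n0
  V1: constraint V(n3)−V(n1) = 7.8
Assemble and solve the 4×4 MNA system:
  V(n1)=-0.5291-1.499j  V(n2)=6.015-1.846j  V(n3)=7.271-1.499j
  i(V1)=-0.04846-0.1373j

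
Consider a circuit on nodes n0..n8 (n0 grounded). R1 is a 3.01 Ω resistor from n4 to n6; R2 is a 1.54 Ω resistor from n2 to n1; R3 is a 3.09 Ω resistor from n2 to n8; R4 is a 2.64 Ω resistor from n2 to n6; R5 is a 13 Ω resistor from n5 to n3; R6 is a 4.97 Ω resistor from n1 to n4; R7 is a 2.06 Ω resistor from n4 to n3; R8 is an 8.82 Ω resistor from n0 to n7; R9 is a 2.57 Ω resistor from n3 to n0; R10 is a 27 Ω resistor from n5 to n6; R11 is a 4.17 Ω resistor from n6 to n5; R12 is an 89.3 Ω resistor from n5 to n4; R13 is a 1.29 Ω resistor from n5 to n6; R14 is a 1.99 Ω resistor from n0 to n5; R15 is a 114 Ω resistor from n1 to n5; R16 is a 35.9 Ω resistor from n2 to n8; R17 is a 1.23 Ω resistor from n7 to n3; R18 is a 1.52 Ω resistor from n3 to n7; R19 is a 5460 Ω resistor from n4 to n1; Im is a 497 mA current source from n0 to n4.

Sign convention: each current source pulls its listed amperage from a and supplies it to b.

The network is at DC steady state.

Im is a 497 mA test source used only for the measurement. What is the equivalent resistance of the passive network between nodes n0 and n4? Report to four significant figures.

R_eq = 2.257 Ω

MNA unknowns: 8 node voltages V₁..V_8
R1: Y=0.3322 on G[4,6]
R2: Y=0.6494 on G[2,1]
R3: Y=0.3236 on G[2,8]
R4: Y=0.3788 on G[2,6]
R5: Y=0.07692 on G[5,3]
R6: Y=0.2012 on G[1,4]
R7: Y=0.4854 on G[4,3]
R8: Y=0.1134 on G[0,7]
R9: Y=0.3891 on G[3,0]
R10: Y=0.03704 on G[5,6]
R11: Y=0.2398 on G[6,5]
R12: Y=0.01120 on G[5,4]
R13: Y=0.7752 on G[5,6]
R14: Y=0.5025 on G[0,5]
R15: Y=0.008772 on G[1,5]
R16: Y=0.02786 on G[2,8]
R17: Y=0.8130 on G[7,3]
R18: Y=0.6579 on G[3,7]
R19: Y=0.0001832 on G[4,1]
Im: z[0]−=0.497, z[4]+=0.497
solve → V1=0.8559, V2=0.7790, V3=0.5479, V4=1.121, V5=0.4500, V6=0.6472, V7=0.5087, V8=0.7790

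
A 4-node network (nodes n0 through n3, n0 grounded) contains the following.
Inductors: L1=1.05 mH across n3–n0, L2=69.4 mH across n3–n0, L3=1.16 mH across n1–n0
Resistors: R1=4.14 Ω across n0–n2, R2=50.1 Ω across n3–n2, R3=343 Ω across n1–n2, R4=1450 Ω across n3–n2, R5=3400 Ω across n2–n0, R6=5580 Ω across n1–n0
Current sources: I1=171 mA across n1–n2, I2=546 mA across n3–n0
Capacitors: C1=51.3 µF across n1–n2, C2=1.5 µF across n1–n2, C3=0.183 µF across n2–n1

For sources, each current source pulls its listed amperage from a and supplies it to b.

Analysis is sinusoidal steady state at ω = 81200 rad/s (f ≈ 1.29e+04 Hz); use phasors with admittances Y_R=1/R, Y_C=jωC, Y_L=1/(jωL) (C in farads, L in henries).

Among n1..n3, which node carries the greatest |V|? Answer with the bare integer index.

Apply KCL at each of the 3 non-ground nodes and solve the resulting linear system.
Node n1: branches {I1, C1, C2, R3, L3, R6, C3} → V_1 = -1.578-1.043j
Node n2: branches {R1, I1, C1, C2, R2, R3, R4, R5, C3} → V_2 = -1.574-1.081j
Node n3: branches {L1, L2, R2, R4, I2} → V_3 = -20.56-12.93j

3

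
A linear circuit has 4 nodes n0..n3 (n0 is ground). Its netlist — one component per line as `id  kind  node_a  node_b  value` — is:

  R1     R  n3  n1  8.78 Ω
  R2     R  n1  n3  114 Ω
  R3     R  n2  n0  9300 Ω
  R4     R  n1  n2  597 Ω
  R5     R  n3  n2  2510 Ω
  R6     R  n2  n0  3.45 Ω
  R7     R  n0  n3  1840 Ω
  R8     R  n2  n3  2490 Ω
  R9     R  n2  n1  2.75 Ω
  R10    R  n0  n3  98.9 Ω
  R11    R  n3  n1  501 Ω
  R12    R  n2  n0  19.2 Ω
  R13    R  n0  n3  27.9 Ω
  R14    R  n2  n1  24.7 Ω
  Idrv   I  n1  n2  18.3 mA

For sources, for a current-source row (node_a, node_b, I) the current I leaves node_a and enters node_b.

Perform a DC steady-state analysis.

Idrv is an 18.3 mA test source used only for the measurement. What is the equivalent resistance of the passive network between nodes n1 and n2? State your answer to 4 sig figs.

R_eq = 2.288 Ω

Element admittances at DC:
  Y(R1) = 0.1139 S between n3,n1
  Y(R2) = 0.008772 S between n1,n3
  Y(R3) = 0.0001075 S between n2,n0
  Y(R4) = 0.001675 S between n1,n2
  Y(R5) = 0.0003984 S between n3,n2
  Y(R6) = 0.2899 S between n2,n0
  Y(R7) = 0.0005435 S between n0,n3
  Y(R8) = 0.0004016 S between n2,n3
  Y(R9) = 0.3636 S between n2,n1
  Y(R10) = 0.01011 S between n0,n3
  Y(R11) = 0.001996 S between n3,n1
  Y(R12) = 0.05208 S between n2,n0
  Y(R13) = 0.03584 S between n0,n3
  Y(R14) = 0.04049 S between n2,n1
  Idrv: injects 0.0183 A into n2 (from n1)
Assemble and solve the 3×3 MNA system:
  V(n1)=-0.03812  V(n2)=0.003754  V(n3)=-0.02762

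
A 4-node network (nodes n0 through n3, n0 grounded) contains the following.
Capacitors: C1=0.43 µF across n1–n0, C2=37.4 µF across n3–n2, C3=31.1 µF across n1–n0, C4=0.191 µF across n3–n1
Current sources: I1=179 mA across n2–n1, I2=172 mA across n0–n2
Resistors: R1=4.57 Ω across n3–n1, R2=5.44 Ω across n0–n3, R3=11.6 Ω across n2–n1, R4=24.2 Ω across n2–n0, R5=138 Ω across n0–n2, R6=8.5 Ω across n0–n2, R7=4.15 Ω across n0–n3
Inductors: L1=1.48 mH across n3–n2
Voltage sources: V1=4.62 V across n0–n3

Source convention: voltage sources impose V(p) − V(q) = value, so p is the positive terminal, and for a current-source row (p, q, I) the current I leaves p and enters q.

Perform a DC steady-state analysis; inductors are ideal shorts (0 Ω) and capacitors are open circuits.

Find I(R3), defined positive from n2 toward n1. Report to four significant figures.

Element admittances at DC:
  Y(C1) = 0.000 S between n1,n0
  I1: injects 0.179 A into n1 (from n2)
  Y(R1) = 0.2188 S between n3,n1
  Y(R2) = 0.1838 S between n0,n3
  Y(R3) = 0.08621 S between n2,n1
  Y(R4) = 0.04132 S between n2,n0
  Y(C2) = 0.000 S between n3,n2
  Y(R5) = 0.007246 S between n0,n2
  Y(C3) = 0.000 S between n1,n0
  I2: injects 0.172 A into n2 (from n0)
  Y(R6) = 0.1176 S between n0,n2
  L1: short n3↔n2 (DC inductor)
  Y(C4) = 0.000 S between n3,n1
  Y(R7) = 0.2410 S between n0,n3
  V1: constraint V(n0)−V(n3) = 4.62
Assemble and solve the 5×5 MNA system:
  V(n1)=-4.033  V(n2)=-4.620  V(n3)=-4.620
  i(L1)=-0.8115  i(V1)=-2.902

-0.05059 A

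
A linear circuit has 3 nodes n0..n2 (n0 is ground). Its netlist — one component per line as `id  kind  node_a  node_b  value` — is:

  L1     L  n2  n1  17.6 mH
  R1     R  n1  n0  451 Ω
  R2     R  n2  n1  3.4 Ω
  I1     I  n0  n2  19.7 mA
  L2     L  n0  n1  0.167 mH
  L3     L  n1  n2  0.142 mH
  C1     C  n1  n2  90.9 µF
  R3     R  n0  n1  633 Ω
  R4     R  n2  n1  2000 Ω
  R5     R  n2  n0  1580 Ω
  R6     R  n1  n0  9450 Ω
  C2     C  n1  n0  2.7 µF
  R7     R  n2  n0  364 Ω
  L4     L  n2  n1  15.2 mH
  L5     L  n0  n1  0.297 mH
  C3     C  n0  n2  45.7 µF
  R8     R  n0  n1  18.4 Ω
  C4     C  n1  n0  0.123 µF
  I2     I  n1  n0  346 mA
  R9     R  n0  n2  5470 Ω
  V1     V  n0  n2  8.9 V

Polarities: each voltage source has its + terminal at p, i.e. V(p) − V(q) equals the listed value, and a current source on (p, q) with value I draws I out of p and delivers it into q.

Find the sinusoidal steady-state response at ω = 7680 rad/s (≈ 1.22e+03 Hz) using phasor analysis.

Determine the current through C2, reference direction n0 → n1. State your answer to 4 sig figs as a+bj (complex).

-0.03350+0.03854j A

Element admittances at ω=7680 rad/s:
  Y(L1) = 0.000-0.007398j S between n2,n1
  Y(R1) = 0.002217+0.000j S between n1,n0
  Y(R2) = 0.2941+0.000j S between n2,n1
  I1: injects 0.0197 A into n2 (from n0)
  Y(L2) = 0.000-0.7797j S between n0,n1
  Y(L3) = 0.000-0.9170j S between n1,n2
  Y(C1) = 0.000+0.6981j S between n1,n2
  Y(R3) = 0.001580+0.000j S between n0,n1
  Y(R4) = 0.0005000+0.000j S between n2,n1
  Y(R5) = 0.0006329+0.000j S between n2,n0
  Y(R6) = 0.0001058+0.000j S between n1,n0
  Y(C2) = 0.000+0.02074j S between n1,n0
  Y(R7) = 0.002747+0.000j S between n2,n0
  Y(L4) = 0.000-0.008566j S between n2,n1
  Y(L5) = 0.000-0.4384j S between n0,n1
  Y(C3) = 0.000+0.3510j S between n0,n2
  Y(R8) = 0.05435+0.000j S between n0,n1
  Y(C4) = 0.000+0.0009446j S between n1,n0
  I2: injects 0.346 A into n0 (from n1)
  Y(R9) = 0.0001828+0.000j S between n0,n2
  V1: constraint V(n0)−V(n2) = 8.9
Assemble and solve the 3×3 MNA system:
  V(n1)=-1.858-1.616j  V(n2)=-8.900+0.000j
  i(V1)=-1.747-0.9943j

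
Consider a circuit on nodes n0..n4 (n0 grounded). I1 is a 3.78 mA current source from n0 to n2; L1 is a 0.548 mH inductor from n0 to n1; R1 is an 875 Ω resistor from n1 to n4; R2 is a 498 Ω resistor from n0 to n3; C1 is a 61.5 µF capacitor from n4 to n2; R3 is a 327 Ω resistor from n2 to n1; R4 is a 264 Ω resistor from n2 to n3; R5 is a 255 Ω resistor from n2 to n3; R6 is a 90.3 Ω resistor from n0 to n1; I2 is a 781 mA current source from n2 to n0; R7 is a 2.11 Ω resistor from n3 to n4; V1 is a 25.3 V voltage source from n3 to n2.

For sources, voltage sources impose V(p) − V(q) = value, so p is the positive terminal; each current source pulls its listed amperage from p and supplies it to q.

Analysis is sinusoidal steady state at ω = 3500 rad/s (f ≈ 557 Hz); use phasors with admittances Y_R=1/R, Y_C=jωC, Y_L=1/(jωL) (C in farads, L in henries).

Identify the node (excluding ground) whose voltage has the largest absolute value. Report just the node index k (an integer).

Element admittances at ω=3500 rad/s:
  I1: injects 0.00378 A into n2 (from n0)
  Y(L1) = 0.000-0.5214j S between n0,n1
  Y(R1) = 0.001143+0.000j S between n1,n4
  Y(R2) = 0.002008+0.000j S between n0,n3
  Y(C1) = 0.000+0.2153j S between n4,n2
  Y(R3) = 0.003058+0.000j S between n2,n1
  Y(R4) = 0.003788+0.000j S between n2,n3
  Y(R5) = 0.003922+0.000j S between n2,n3
  Y(R6) = 0.01107+0.000j S between n0,n1
  I2: injects 0.781 A into n0 (from n2)
  Y(R7) = 0.4739+0.000j S between n3,n4
  V1: constraint V(n3)−V(n2) = 25.3
Assemble and solve the 5×5 MNA system:
  V(n1)=-0.01844-1.059j  V(n2)=-137.3+1.053j  V(n3)=-112.0+1.053j  V(n4)=-116.1-8.563j
  i(V1)=-1.907-4.560j

2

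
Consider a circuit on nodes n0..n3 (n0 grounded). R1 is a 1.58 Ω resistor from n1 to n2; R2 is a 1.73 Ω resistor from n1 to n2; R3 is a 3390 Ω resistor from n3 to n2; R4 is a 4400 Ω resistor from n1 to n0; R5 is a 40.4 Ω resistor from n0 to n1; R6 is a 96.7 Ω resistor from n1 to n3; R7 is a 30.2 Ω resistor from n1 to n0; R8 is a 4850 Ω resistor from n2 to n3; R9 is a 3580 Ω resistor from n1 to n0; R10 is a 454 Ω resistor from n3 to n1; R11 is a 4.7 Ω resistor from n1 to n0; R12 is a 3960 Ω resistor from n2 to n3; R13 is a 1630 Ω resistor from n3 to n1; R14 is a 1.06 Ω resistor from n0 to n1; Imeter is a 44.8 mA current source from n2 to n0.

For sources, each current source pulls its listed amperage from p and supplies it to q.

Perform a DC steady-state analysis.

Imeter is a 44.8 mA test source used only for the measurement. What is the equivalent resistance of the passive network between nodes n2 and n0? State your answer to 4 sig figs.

Element admittances at DC:
  Y(R1) = 0.6329 S between n1,n2
  Y(R2) = 0.5780 S between n1,n2
  Y(R3) = 0.0002950 S between n3,n2
  Y(R4) = 0.0002273 S between n1,n0
  Y(R5) = 0.02475 S between n0,n1
  Y(R6) = 0.01034 S between n1,n3
  Y(R7) = 0.03311 S between n1,n0
  Y(R8) = 0.0002062 S between n2,n3
  Y(R9) = 0.0002793 S between n1,n0
  Y(R10) = 0.002203 S between n3,n1
  Y(R11) = 0.2128 S between n1,n0
  Y(R12) = 0.0002525 S between n2,n3
  Y(R13) = 0.0006135 S between n3,n1
  Y(R14) = 0.9434 S between n0,n1
  Imeter: injects 0.0448 A into n0 (from n2)
Assemble and solve the 3×3 MNA system:
  V(n1)=-0.03689  V(n2)=-0.07386  V(n3)=-0.03889

R_eq = 1.649 Ω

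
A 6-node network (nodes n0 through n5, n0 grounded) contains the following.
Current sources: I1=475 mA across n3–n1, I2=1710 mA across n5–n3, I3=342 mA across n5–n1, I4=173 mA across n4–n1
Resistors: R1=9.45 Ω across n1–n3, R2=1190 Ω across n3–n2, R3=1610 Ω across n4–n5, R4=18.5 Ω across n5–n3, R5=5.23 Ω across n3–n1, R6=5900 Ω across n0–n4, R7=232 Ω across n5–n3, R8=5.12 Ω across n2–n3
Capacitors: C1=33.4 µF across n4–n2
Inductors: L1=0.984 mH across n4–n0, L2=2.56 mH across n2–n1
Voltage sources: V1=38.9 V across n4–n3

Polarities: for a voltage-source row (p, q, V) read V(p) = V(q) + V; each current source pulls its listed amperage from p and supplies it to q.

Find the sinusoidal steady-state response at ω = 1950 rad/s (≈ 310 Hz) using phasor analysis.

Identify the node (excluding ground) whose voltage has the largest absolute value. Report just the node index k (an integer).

Element admittances at ω=1950 rad/s:
  I1: injects 0.475 A into n1 (from n3)
  Y(R1) = 0.1058+0.000j S between n1,n3
  Y(R2) = 0.0008403+0.000j S between n3,n2
  Y(C1) = 0.000+0.06513j S between n4,n2
  Y(R3) = 0.0006211+0.000j S between n4,n5
  I2: injects 1.71 A into n3 (from n5)
  Y(L1) = 0.000-0.5212j S between n4,n0
  I3: injects 0.342 A into n1 (from n5)
  Y(R4) = 0.05405+0.000j S between n5,n3
  Y(R5) = 0.1912+0.000j S between n3,n1
  Y(R6) = 0.0001695+0.000j S between n0,n4
  I4: injects 0.173 A into n1 (from n4)
  Y(R7) = 0.004310+0.000j S between n5,n3
  Y(R8) = 0.1953+0.000j S between n2,n3
  Y(L2) = 0.000-0.2003j S between n2,n1
  V1: constraint V(n4)−V(n3) = 38.9
Assemble and solve the 6×6 MNA system:
  V(n1)=-33.58+4.054j  V(n2)=-39.59+7.006j  V(n3)=-38.90+0.000j  V(n4)=0.000+0.000j  V(n5)=-73.28+0.000j
  i(V1)=-0.6748-2.578j

5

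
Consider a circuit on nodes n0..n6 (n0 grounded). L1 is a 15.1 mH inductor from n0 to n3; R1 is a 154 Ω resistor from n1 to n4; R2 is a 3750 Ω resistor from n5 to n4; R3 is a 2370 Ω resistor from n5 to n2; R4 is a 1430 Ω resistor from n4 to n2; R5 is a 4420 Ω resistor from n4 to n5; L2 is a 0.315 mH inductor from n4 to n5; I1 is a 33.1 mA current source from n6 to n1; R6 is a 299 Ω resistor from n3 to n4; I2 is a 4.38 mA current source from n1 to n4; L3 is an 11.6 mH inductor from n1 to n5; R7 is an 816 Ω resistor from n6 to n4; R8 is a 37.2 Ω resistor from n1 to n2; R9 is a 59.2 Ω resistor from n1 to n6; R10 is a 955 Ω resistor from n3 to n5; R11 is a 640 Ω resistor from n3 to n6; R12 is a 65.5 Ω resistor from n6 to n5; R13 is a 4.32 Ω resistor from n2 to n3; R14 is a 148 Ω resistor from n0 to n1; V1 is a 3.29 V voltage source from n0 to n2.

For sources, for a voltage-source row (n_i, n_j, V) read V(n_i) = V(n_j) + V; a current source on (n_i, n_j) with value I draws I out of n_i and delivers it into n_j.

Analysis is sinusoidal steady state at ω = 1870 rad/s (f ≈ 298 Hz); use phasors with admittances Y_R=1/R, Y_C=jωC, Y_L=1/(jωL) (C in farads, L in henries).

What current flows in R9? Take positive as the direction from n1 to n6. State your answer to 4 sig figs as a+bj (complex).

MNA unknowns: 6 node voltages V₁..V_6 plus 1 source current (V1)
L1: Y=0.000-0.03541j on G[0,3]
R1: Y=0.006494+0.000j on G[1,4]
R2: Y=0.0002667+0.000j on G[5,4]
R3: Y=0.0004219+0.000j on G[5,2]
R4: Y=0.0006993+0.000j on G[4,2]
R5: Y=0.0002262+0.000j on G[4,5]
L2: Y=0.000-1.698j on G[4,5]
I1: z[6]−=0.0331, z[1]+=0.0331
R6: Y=0.003344+0.000j on G[3,4]
I2: z[1]−=0.00438, z[4]+=0.00438
L3: Y=0.000-0.04610j on G[1,5]
R7: Y=0.001225+0.000j on G[6,4]
R8: Y=0.02688+0.000j on G[1,2]
R9: Y=0.01689+0.000j on G[1,6]
R10: Y=0.001047+0.000j on G[3,5]
R11: Y=0.001563+0.000j on G[3,6]
R12: Y=0.01527+0.000j on G[6,5]
R13: Y=0.2315+0.000j on G[2,3]
R14: Y=0.006757+0.000j on G[0,1]
V1: row V0−V2=3.29, i_V1 at 0,2
solve → V1=-2.683-0.02696j, V2=-3.290+0.000j, V3=-3.210-0.4857j, V4=-2.761-0.3086j, V5=-2.760-0.3097j, V6=-3.690-0.1808j
aux → i_V1=-0.03533+0.1135j

0.01701+0.002599j A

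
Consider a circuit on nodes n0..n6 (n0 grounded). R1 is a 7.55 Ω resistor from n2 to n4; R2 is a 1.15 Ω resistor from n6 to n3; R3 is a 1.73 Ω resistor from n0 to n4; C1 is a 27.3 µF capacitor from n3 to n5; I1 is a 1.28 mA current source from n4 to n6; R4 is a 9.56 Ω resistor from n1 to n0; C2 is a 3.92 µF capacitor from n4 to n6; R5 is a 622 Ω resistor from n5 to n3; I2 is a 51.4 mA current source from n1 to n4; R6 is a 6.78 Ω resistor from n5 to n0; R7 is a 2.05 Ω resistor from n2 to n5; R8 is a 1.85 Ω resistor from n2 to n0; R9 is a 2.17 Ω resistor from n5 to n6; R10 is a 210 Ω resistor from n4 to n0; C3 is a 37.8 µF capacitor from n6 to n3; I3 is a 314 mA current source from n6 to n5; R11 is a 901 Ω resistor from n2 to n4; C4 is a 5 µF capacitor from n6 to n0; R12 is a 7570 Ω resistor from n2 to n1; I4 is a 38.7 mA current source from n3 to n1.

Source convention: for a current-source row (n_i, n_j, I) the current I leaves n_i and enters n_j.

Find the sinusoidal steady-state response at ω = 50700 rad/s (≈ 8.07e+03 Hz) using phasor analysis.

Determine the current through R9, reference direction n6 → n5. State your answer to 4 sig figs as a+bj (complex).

-0.06028+0.08990j A

Apply KCL at each of the 6 non-ground nodes and solve the resulting linear system.
Node n1: branches {R4, I2, R12, I4} → V_1 = -0.1212+3.635e-06j
Node n2: branches {R1, R7, R8, R11, R12} → V_2 = 0.05813+0.002882j
Node n3: branches {R2, C1, R5, C3, I4} → V_3 = 0.06994+0.1514j
Node n4: branches {R1, R3, I1, C2, I2, R10, R11} → V_4 = 0.02286-0.005408j
Node n5: branches {C1, R5, R6, R7, R9, I3} → V_5 = 0.1322+0.008345j
Node n6: branches {R2, I1, C2, R9, C3, I3, C4} → V_6 = 0.001431+0.2034j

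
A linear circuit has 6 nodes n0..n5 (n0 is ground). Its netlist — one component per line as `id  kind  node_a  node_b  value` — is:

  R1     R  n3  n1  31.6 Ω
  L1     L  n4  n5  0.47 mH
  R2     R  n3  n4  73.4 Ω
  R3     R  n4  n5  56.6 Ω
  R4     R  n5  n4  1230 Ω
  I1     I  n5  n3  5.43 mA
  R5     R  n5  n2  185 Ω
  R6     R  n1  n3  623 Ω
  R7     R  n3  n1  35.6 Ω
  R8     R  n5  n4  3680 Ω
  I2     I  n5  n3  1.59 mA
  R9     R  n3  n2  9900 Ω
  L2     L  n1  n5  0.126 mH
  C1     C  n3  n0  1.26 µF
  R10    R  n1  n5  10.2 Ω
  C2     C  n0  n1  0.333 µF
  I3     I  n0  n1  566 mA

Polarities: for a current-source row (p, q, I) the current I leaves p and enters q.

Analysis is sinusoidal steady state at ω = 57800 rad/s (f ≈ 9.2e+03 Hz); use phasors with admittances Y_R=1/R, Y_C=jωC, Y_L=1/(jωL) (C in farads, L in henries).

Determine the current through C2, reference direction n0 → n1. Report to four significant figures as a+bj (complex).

Element admittances at ω=57800 rad/s:
  Y(R1) = 0.03165+0.000j S between n3,n1
  Y(L1) = 0.000-0.03681j S between n4,n5
  Y(R2) = 0.01362+0.000j S between n3,n4
  Y(R3) = 0.01767+0.000j S between n4,n5
  Y(R4) = 0.0008130+0.000j S between n5,n4
  I1: injects 0.00543 A into n3 (from n5)
  Y(R5) = 0.005405+0.000j S between n5,n2
  Y(R6) = 0.001605+0.000j S between n1,n3
  Y(R7) = 0.02809+0.000j S between n3,n1
  Y(R8) = 0.0002717+0.000j S between n5,n4
  I2: injects 0.00159 A into n3 (from n5)
  Y(R9) = 0.0001010+0.000j S between n3,n2
  Y(L2) = 0.000-0.1373j S between n1,n5
  Y(C1) = 0.000+0.07283j S between n3,n0
  Y(R10) = 0.09804+0.000j S between n1,n5
  Y(C2) = 0.000+0.01925j S between n0,n1
  I3: injects 0.566 A into n1 (from n0)
Assemble and solve the 5×5 MNA system:
  V(n1)=4.721-6.937j  V(n2)=4.247-7.133j  V(n3)=-1.248-5.938j  V(n4)=3.068-8.100j  V(n5)=4.349-7.156j

-0.1335-0.09086j A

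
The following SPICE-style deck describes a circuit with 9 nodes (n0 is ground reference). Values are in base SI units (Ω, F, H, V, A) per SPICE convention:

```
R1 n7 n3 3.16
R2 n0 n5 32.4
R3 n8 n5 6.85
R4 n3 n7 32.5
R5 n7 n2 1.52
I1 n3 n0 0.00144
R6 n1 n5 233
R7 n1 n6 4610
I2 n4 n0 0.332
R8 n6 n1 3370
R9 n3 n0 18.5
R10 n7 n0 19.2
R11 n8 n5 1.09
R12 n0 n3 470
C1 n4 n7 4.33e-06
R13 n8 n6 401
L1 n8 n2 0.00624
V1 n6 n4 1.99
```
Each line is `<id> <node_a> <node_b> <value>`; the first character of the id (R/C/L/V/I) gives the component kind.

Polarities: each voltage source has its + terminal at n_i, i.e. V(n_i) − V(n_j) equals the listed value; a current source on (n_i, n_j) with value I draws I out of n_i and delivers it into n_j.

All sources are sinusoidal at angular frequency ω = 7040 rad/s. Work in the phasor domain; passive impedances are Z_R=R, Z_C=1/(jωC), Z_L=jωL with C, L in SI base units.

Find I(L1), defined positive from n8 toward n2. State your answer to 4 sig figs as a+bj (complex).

Apply KCL at each of the 8 non-ground nodes and solve the resulting linear system.
Node n1: branches {R6, R7, R8} → V_1 = -1.631+2.561j
Node n2: branches {R5, L1} → V_2 = -2.742-0.5360j
Node n3: branches {R1, R4, I1, R9, R12} → V_3 = -2.429-0.4295j
Node n4: branches {I2, C1, V1} → V_4 = -3.664+10.39j
Node n5: branches {R2, R3, R6, R11} → V_5 = -1.626+1.624j
Node n6: branches {R7, R8, R13, V1} → V_6 = -1.674+10.39j
Node n7: branches {R1, R4, R5, R10, C1} → V_7 = -2.818-0.4990j
Node n8: branches {R3, R11, R13, L1} → V_8 = -1.673+1.667j
Source currents: i(V1)=2.475e-05-0.02578j

0.05015-0.02434j A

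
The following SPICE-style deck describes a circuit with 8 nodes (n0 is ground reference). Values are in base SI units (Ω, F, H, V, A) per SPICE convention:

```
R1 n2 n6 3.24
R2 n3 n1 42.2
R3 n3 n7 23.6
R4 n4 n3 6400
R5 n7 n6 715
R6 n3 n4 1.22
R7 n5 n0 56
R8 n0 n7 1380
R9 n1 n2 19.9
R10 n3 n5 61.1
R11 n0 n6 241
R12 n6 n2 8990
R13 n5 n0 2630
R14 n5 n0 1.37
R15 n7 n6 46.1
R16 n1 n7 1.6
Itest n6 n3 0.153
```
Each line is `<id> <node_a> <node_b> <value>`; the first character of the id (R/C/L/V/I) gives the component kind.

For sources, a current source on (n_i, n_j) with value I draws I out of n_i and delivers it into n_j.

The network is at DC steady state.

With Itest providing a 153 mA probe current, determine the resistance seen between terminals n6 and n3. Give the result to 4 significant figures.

Element admittances at DC:
  Y(R1) = 0.3086 S between n2,n6
  Y(R2) = 0.02370 S between n3,n1
  Y(R3) = 0.04237 S between n3,n7
  Y(R4) = 0.0001563 S between n4,n3
  Y(R5) = 0.001399 S between n7,n6
  Y(R6) = 0.8197 S between n3,n4
  Y(R7) = 0.01786 S between n5,n0
  Y(R8) = 0.0007246 S between n0,n7
  Y(R9) = 0.05025 S between n1,n2
  Y(R10) = 0.01637 S between n3,n5
  Y(R11) = 0.004149 S between n0,n6
  Y(R12) = 0.0001112 S between n6,n2
  Y(R13) = 0.0003802 S between n5,n0
  Y(R14) = 0.7299 S between n5,n0
  Y(R15) = 0.02169 S between n7,n6
  Y(R16) = 0.6250 S between n1,n7
  Itest: injects 0.153 A into n3 (from n6)
Assemble and solve the 7×7 MNA system:
  V(n1)=-1.227  V(n2)=-3.014  V(n3)=0.9090  V(n4)=0.9090  V(n5)=0.01946  V(n6)=-3.305  V(n7)=-1.164

R_eq = 27.54 Ω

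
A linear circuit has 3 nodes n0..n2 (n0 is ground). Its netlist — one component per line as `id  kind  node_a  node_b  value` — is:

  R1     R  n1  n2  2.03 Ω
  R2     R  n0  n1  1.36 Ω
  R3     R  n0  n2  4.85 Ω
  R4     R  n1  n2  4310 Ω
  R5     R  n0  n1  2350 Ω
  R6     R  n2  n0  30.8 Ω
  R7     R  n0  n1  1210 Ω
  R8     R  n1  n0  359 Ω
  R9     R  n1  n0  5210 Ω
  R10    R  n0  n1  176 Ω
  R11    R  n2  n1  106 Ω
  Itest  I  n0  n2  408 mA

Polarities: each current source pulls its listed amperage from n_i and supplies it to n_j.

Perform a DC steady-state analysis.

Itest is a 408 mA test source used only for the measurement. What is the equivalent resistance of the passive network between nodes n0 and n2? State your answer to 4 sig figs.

Apply KCL at each of the 2 non-ground nodes and solve the resulting linear system.
Node n1: branches {R1, R2, R4, R5, R7, R8, R9, R10, R11} → V_1 = 0.3049
Node n2: branches {R1, R3, R4, R6, R11, Itest} → V_2 = 0.7574

R_eq = 1.856 Ω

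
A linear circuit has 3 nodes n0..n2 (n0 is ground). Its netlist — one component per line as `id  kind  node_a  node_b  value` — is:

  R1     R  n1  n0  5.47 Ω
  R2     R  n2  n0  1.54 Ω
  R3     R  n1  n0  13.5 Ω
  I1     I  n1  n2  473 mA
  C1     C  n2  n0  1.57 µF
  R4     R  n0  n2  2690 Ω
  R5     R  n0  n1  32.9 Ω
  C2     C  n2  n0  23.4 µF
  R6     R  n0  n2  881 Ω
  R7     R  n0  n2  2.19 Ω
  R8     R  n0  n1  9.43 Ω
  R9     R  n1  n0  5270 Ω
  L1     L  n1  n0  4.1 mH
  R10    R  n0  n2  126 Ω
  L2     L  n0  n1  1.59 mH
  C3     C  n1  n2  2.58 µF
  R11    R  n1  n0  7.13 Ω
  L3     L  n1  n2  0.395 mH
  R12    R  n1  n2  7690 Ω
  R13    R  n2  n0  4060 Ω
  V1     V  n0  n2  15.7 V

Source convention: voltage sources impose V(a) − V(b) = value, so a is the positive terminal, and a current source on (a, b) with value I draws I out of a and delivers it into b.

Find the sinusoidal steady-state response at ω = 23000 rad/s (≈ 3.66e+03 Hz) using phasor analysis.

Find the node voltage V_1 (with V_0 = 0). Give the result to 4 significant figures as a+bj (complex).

Apply KCL at each of the 2 non-ground nodes and solve the resulting linear system.
Node n1: branches {R1, R3, I1, R5, R8, R9, L1, L2, C3, R11, L3, R12} → V_1 = -1.107+1.308j
Node n2: branches {R2, I1, C1, R4, C2, R6, R7, R10, C3, L3, R12, R13, V1} → V_2 = -15.70+0.000j
Source currents: i(V1)=-18.06-8.277j

-1.107+1.308j V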